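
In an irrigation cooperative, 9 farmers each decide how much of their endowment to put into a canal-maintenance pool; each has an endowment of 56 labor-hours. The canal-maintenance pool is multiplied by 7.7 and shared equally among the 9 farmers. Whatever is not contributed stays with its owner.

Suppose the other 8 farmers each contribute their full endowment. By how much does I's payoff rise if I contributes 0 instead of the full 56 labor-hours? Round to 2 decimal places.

Switching from a contribution of 56 to 0 lets I keep an extra 56 labor-hours, but lowers the canal-maintenance pool by 56, which costs I their own share of that drop: 7.7/9 × 56 = 47.91.
Net gain = 56 − 47.91 = 8.09. The private return per contributed unit (0.8556) is below 1, so free-riding is indeed the best response regardless of what the others do.

8.09 labor-hours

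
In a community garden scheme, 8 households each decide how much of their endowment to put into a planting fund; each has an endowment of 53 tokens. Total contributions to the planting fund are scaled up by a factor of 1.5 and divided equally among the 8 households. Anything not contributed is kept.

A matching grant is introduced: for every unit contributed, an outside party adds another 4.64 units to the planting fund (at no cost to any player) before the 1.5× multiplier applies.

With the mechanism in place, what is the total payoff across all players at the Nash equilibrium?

3587.04 tokens

Under the mechanism each unit contributed yields 1.5 × 5.64 / 8 = 1.0575 back to its contributor per unit of net cost, which exceeds 1, making full contribution the dominant choice for everyone.
At the Nash equilibrium everyone contributes 53. Group total payoff = 1.5 × 5.64 × 424 = 3587.04.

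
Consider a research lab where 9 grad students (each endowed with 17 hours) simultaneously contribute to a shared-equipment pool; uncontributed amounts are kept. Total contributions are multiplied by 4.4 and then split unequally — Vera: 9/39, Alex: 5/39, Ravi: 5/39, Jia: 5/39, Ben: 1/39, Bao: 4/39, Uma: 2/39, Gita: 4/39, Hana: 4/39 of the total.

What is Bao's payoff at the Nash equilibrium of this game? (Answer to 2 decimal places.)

For player j, contributing a unit is worthwhile iff 4.4 × (j's share) ≥ 1, i.e. iff j's share is at least 0.2273.
Vera alone (share 9/39) is above the threshold, contributing 17; the remaining 8 contribute 0. Total contributed: 17.
Bao keeps 17 and receives 4.4 × 17 × 4/39 = 7.67 from the shared-equipment pool, for a payoff of 24.67.

24.67 hours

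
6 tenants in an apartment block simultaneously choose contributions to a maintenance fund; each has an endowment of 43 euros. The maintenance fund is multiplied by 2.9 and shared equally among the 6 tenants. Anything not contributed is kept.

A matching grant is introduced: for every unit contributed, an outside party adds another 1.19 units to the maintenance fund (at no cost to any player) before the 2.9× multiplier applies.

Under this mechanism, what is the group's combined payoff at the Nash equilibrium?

Under the mechanism each unit contributed yields 2.9 × 2.19 / 6 = 1.0585 back to its contributor per unit of net cost, which exceeds 1, making full contribution the dominant choice for everyone.
So the Nash equilibrium is full contribution by all 6; the group earns 2.9 × 2.19 × 258 = 1638.56.

1638.56 euros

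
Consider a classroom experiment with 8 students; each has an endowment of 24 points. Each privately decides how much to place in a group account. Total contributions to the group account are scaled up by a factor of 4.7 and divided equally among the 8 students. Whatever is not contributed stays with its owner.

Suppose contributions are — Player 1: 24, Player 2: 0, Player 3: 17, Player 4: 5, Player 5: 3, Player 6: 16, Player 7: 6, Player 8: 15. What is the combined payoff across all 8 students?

Total contributed: 24 + 0 + 17 + 5 + 3 + 16 + 6 + 15 = 86; total kept: 8 × 24 − 86 = 106.
The group account pays out 4.7 × 86 = 404.20 in aggregate.
Group total = 106 + 404.20 = 510.20.

510.20 points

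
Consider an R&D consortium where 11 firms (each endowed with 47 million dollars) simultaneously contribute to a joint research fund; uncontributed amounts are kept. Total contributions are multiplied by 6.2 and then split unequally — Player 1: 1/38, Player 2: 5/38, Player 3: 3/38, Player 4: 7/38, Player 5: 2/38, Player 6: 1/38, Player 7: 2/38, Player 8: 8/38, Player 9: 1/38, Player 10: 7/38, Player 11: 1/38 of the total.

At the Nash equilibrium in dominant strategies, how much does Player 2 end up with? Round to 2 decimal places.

Each unit j contributes comes back to j as 6.2 × (j's share), so j prefers to contribute only if that share exceeds 1/6.2 = 0.1613; otherwise keeping the unit dominates.
Player 4, Player 8 and Player 10 clear that bar, contributing 47 each; the remaining 8 contribute 0. Total contributed: 141.
Player 2 keeps 47 and receives 6.2 × 141 × 5/38 = 115.03 from the joint research fund, for a payoff of 162.03.

162.03 million dollars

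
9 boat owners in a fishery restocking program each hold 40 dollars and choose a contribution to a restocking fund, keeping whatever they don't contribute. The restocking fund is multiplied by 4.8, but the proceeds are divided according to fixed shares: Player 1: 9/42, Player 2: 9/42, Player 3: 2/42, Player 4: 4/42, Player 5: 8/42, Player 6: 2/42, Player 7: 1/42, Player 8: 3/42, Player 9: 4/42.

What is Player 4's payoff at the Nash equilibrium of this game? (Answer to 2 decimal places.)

Each unit j contributes comes back to j as 4.8 × (j's share), so j prefers to contribute only if that share exceeds 1/4.8 = 0.2083; otherwise keeping the unit dominates.
The shares above 0.2083 belong to Player 1 and Player 2, contributing 40 each; the remaining 7 contribute 0. Total contributed: 80.
Player 4 keeps 40 and receives 4.8 × 80 × 4/42 = 36.57 from the restocking fund, for a payoff of 76.57.

76.57 dollars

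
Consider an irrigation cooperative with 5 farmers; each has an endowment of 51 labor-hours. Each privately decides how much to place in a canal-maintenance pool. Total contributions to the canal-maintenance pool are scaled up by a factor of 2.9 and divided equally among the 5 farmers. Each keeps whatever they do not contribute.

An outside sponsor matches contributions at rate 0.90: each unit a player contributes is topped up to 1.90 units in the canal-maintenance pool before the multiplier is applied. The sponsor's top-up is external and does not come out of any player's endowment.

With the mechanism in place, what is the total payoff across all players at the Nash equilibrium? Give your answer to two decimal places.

1405.05 labor-hours

The effective private return per unit is now 2.9 × 1.90 / 5 = 1.1020 > 1, so every player's dominant strategy flips to full contribution.
So the Nash equilibrium is full contribution by all 5; the group earns 2.9 × 1.90 × 255 = 1405.05.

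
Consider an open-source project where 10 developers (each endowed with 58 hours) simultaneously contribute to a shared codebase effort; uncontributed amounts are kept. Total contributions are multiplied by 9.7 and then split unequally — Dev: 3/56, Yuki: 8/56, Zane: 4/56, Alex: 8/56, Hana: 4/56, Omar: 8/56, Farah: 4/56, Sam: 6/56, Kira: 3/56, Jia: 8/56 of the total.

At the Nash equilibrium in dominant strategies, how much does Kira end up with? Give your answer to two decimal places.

208.70 hours

For player j, contributing a unit is worthwhile iff 9.7 × (j's share) ≥ 1, i.e. iff j's share is at least 0.1031.
The shares above 0.1031 belong to Yuki, Alex, Omar, Sam and Jia, contributing 58 each; the remaining 5 contribute 0. Total contributed: 290.
Kira keeps 58 and receives 9.7 × 290 × 3/56 = 150.70 from the shared codebase effort, for a payoff of 208.70.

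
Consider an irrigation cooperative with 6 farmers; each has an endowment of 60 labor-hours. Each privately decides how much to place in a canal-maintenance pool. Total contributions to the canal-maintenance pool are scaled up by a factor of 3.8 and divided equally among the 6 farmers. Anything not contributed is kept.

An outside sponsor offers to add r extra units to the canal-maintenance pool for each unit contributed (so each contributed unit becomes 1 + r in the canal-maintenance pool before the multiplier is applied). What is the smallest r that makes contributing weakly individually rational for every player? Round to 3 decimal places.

0.579

With matching at rate r, one contributed unit becomes (1 + r) in the canal-maintenance pool and returns 3.8 × (1 + r) / 6 to the contributor.
Setting this equal to 1: 1 + r = 6/3.8 = 1.5789.
So the minimum matching rate is r = 1.5789 − 1 = 0.579.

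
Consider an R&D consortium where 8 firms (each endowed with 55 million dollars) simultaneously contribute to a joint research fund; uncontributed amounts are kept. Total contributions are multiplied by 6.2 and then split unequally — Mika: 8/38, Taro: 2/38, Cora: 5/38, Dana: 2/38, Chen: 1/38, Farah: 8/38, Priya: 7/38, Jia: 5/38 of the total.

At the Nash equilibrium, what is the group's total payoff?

For player j, contributing a unit is worthwhile iff 6.2 × (j's share) ≥ 1, i.e. iff j's share is at least 0.1613.
Mika, Farah and Priya clear that bar, contributing 55 each; the remaining 5 contribute 0. Total contributed: 165.
The joint research fund pays out 6.2 × 165 = 1023.00 in total (split across the unequal shares, but the aggregate is all that matters for the group sum).
The 5 free-riders keep 55 each, adding 275. Group total = 275 + 1023.00 = 1298.00.

1298.00 million dollars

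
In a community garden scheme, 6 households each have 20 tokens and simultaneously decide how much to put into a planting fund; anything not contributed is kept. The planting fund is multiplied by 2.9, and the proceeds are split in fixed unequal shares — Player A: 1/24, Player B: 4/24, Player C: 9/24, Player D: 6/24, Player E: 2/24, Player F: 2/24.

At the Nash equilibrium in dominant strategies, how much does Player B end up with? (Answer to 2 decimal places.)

Player j's private return per contributed unit is 2.9 × (j's share). Contributing is weakly dominant for j when that share is at least 1/2.9 = 0.3448, and contributing 0 is dominant otherwise.
Only Player C (9/24) clears that bar, contributing 20; the remaining 5 contribute 0. Total contributed: 20.
Player B keeps 20 and receives 2.9 × 20 × 4/24 = 9.67 from the planting fund, for a payoff of 29.67.

29.67 tokens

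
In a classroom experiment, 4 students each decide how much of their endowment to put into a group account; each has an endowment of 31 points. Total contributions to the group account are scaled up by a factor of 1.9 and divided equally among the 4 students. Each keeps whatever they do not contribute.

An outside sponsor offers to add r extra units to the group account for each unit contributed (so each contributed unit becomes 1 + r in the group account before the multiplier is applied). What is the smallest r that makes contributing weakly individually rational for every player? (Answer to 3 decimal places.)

1.105

With matching at rate r, one contributed unit becomes (1 + r) in the group account and returns 1.9 × (1 + r) / 4 to the contributor.
Setting this equal to 1: 1 + r = 4/1.9 = 2.1053.
So the minimum matching rate is r = 2.1053 − 1 = 1.105.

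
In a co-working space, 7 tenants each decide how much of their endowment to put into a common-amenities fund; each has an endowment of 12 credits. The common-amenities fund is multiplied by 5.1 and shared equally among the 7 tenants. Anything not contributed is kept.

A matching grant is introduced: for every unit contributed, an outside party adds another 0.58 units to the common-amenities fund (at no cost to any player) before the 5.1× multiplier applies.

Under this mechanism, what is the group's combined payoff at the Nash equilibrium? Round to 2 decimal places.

676.87 credits

With the mechanism, a contributed unit returns 5.1 × 1.58 / 7 = 1.1511 per unit of net cost to the contributor — now above 1 — so contributing fully is weakly dominant for every player.
So the Nash equilibrium is full contribution by all 7; the group earns 5.1 × 1.58 × 84 = 676.87.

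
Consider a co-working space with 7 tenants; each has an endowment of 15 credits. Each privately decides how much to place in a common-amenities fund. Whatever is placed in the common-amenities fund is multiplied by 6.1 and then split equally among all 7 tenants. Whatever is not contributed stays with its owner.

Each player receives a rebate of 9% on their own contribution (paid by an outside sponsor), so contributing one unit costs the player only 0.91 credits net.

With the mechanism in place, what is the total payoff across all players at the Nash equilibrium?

105.00 credits

Even with the mechanism, each unit contributed returns only (6.1/7) / 0.91 = 0.9576 per unit of net cost, so contributing nothing is still dominant.
At the Nash equilibrium no one contributes; group total payoff = 7 × 15 = 105.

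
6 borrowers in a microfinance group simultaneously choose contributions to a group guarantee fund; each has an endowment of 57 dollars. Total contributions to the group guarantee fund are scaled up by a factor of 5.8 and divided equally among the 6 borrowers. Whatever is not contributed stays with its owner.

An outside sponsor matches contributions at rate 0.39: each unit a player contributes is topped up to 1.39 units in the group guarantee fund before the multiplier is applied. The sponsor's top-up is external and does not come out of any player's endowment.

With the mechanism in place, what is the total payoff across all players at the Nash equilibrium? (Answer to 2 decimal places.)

2757.20 dollars

The effective private return per unit is now 5.8 × 1.39 / 6 = 1.3437 > 1, so every player's dominant strategy flips to full contribution.
At the Nash equilibrium everyone contributes 57. Group total payoff = 5.8 × 1.39 × 342 = 2757.20.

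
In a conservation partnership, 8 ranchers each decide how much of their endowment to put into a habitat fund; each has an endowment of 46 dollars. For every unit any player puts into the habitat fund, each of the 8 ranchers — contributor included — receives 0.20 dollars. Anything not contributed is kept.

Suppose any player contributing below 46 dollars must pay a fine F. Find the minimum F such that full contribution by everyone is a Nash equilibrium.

36.80 dollars

Given the others contribute fully, the best deviation is to contribute 0 (any partial contribution still incurs the fine and gives up units whose private return 0.20 is below 1).
Deviating from 46 to 0 saves 46 dollars but forfeits the deviator's share of the drop in the habitat fund: 0.20 × 46 = 9.20.
So the deviation gain is 46 − 9.20 = 36.80, and the fine must be at least 36.80 dollars to wipe it out.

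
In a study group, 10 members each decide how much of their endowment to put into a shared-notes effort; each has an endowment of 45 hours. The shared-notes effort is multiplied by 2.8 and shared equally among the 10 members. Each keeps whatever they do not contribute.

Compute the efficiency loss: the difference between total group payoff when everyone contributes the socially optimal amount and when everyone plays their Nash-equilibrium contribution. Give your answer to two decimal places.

Each contributed unit returns 2.8/10 = 0.2800 to its contributor — below 1 — so contributing 0 is dominant for every player. At the Nash equilibrium everyone keeps their 45, and the group total is 10 × 45 = 450.
Each contributed unit returns 2.800 to the group as a whole (0.2800 to each of 10 players), which exceeds 1, so the social optimum is full contribution: group total = 2.800 × 450 = 1260.00.
Efficiency loss = 1260.00 − 450 = 810.00.

810.00 hours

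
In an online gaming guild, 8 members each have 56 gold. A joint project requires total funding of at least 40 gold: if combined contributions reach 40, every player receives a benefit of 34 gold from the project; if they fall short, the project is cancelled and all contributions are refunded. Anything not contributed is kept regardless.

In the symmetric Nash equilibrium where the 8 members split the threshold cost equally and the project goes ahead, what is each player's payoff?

85 gold

Equal share of the threshold: 40/8 = 5.
At this profile no one gains by cutting their contribution: any cut drops the total below 40, the project is cancelled, contributions are refunded, and the deviator ends with 56, which is less than 56 − 5 + 34 = 85. Contributing more than 5 just wastes the excess. So contributing exactly 5 is a best response.
Each player's payoff: 56 − 5 + 34 = 85.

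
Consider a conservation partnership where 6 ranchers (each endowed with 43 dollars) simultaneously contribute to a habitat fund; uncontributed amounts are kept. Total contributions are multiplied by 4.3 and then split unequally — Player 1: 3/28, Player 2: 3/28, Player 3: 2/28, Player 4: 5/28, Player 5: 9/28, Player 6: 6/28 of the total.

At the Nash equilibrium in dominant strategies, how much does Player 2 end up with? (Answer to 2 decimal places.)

Player j's private return per contributed unit is 4.3 × (j's share). Contributing is weakly dominant for j when that share is at least 1/4.3 = 0.2326, and contributing 0 is dominant otherwise.
Only Player 5 (9/28) clears that bar, contributing 43; the remaining 5 contribute 0. Total contributed: 43.
Player 2 keeps 43 and receives 4.3 × 43 × 3/28 = 19.81 from the habitat fund, for a payoff of 62.81.

62.81 dollars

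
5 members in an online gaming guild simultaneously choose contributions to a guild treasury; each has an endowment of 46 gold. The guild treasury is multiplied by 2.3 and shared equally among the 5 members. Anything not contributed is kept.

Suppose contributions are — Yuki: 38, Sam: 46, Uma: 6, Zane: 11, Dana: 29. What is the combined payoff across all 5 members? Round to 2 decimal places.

399.00 gold

Total contributed: 38 + 46 + 6 + 11 + 29 = 130; total kept: 5 × 46 − 130 = 100.
The guild treasury pays out 2.3 × 130 = 299.00 in aggregate.
Group total = 100 + 299.00 = 399.00.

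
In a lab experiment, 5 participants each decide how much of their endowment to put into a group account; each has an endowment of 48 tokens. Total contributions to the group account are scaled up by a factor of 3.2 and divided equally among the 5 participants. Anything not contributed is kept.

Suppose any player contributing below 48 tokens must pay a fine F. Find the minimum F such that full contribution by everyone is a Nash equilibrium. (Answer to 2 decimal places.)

Given the others contribute fully, the best deviation is to contribute 0 (any partial contribution still incurs the fine and gives up units whose private return 0.6400 is below 1).
Deviating from 48 to 0 saves 48 tokens but forfeits the deviator's share of the drop in the group account: 3.2/5 × 48 = 30.72.
So the deviation gain is 48 − 30.72 = 17.28, and the fine must be at least 17.28 tokens to wipe it out.

17.28 tokens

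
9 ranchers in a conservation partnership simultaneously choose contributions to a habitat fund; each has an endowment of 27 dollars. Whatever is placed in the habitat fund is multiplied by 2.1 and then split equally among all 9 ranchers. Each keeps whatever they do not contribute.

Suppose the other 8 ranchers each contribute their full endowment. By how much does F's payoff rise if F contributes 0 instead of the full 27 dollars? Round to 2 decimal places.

Switching from a contribution of 27 to 0 lets F keep an extra 27 dollars, but lowers the habitat fund by 27, which costs F their own share of that drop: 2.1/9 × 27 = 6.30.
Net gain = 27 − 6.30 = 20.70. The private return per contributed unit (0.2333) is below 1, so free-riding is indeed the best response regardless of what the others do.

20.70 dollars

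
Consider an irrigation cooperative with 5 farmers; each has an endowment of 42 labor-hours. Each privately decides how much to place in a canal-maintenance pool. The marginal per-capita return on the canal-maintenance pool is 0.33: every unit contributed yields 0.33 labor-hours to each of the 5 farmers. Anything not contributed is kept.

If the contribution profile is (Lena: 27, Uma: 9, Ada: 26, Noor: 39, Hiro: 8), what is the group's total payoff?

280.85 labor-hours

Total contributed: 27 + 9 + 26 + 39 + 8 = 109; total kept: 5 × 42 − 109 = 101.
The canal-maintenance pool pays out 0.33 × 5 × 109 = 179.85 in aggregate.
Group total = 101 + 179.85 = 280.85.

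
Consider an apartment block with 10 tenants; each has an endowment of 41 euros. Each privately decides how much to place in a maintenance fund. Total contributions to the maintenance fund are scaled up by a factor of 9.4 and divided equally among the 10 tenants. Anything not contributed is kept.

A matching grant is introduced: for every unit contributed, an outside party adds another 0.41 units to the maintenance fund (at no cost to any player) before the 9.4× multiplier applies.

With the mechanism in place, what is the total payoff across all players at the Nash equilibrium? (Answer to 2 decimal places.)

The effective private return per unit is now 9.4 × 1.41 / 10 = 1.3254 > 1, so every player's dominant strategy flips to full contribution.
At the Nash equilibrium everyone contributes 41. Group total payoff = 9.4 × 1.41 × 410 = 5434.14.

5434.14 euros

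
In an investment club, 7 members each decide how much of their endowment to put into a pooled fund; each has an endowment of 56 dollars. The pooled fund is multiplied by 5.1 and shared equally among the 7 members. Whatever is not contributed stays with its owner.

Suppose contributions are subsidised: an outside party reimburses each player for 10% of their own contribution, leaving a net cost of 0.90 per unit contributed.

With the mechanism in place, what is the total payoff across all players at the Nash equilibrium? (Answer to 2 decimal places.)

Even with the mechanism, each unit contributed returns only (5.1/7) / 0.90 = 0.8095 per unit of net cost, so contributing nothing is still dominant.
Everyone keeps their endowment and the group total is 7 × 56 = 392.

392.00 dollars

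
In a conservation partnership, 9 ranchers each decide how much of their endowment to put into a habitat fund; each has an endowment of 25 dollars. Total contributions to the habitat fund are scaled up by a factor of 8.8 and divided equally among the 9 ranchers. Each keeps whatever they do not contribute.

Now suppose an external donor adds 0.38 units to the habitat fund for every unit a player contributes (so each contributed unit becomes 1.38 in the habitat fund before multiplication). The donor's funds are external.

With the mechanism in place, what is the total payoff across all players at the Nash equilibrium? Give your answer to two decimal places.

2732.40 dollars

Under the mechanism each unit contributed yields 8.8 × 1.38 / 9 = 1.3493 back to its contributor per unit of net cost, which exceeds 1, making full contribution the dominant choice for everyone.
So the Nash equilibrium is full contribution by all 9; the group earns 8.8 × 1.38 × 225 = 2732.40.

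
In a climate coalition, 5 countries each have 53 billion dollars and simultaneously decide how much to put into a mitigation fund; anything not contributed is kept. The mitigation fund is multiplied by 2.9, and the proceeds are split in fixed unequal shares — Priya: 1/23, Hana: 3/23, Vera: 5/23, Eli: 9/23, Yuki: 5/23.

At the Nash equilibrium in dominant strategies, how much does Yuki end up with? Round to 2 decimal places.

86.41 billion dollars

A player with share s gets back 2.9·s per unit contributed, so full contribution is dominant for anyone with s > 1/2.9 = 0.3448 and zero contribution is dominant for anyone below.
Eli alone (share 9/23) is above the threshold, contributing 53; the remaining 4 contribute 0. Total contributed: 53.
Yuki keeps 53 and receives 2.9 × 53 × 5/23 = 33.41 from the mitigation fund, for a payoff of 86.41.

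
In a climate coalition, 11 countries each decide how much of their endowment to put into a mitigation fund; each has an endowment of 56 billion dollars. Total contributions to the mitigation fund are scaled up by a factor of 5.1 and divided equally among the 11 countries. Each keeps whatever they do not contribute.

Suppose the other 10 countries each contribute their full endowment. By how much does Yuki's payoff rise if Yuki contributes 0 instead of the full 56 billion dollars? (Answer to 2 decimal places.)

Switching from a contribution of 56 to 0 lets Yuki keep an extra 56 billion dollars, but lowers the mitigation fund by 56, which costs Yuki their own share of that drop: 5.1/11 × 56 = 25.96.
Net gain = 56 − 25.96 = 30.04. The private return per contributed unit (0.4636) is below 1, so free-riding is indeed the best response regardless of what the others do.

30.04 billion dollars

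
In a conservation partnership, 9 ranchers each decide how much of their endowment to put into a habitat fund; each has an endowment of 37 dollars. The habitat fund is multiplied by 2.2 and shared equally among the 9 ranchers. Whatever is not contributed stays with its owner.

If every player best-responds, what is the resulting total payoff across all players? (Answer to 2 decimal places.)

333.00 dollars

Each contributed unit returns 2.2/9 = 0.2444 to its contributor — below 1 — so contributing 0 is dominant for every player. At the Nash equilibrium everyone keeps their 37, and the group total is 9 × 37 = 333.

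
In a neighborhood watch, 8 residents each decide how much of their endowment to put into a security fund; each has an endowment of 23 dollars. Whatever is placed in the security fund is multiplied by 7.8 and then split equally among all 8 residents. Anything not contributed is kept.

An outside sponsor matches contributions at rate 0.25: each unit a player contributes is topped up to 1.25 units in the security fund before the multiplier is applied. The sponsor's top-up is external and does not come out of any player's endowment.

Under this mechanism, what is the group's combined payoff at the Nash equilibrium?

With the mechanism, a contributed unit returns 7.8 × 1.25 / 8 = 1.2188 per unit of net cost to the contributor — now above 1 — so contributing fully is weakly dominant for every player.
At the Nash equilibrium everyone contributes 23. Group total payoff = 7.8 × 1.25 × 184 = 1794.00.

1794.00 dollars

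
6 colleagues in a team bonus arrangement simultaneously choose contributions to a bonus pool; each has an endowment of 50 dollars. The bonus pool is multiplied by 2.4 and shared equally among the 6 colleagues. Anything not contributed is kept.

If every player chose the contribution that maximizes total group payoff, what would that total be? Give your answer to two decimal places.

Each contributed unit returns 2.400 to the group as a whole (0.4000 to each of 6 players), which exceeds 1, so the social optimum is full contribution: group total = 2.400 × 300 = 720.00.

720.00 dollars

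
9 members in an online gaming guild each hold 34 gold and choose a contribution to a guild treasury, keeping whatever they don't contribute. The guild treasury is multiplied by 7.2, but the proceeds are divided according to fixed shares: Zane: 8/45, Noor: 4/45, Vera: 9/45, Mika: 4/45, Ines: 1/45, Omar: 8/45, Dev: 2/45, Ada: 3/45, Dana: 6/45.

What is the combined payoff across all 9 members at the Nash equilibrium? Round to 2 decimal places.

938.40 gold

For player j, contributing a unit is worthwhile iff 7.2 × (j's share) ≥ 1, i.e. iff j's share is at least 0.1389.
Zane, Vera and Omar clear that bar, contributing 34 each; the remaining 6 contribute 0. Total contributed: 102.
The guild treasury pays out 7.2 × 102 = 734.40 in total (split across the unequal shares, but the aggregate is all that matters for the group sum).
The 6 free-riders keep 34 each, adding 204. Group total = 204 + 734.40 = 938.40.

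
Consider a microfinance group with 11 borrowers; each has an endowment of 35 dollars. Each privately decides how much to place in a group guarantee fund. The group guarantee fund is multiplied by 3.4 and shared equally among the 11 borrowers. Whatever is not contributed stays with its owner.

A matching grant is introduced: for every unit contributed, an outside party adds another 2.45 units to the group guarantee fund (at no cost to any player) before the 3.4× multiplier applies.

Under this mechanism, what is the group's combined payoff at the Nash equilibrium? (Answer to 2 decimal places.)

With the mechanism, a contributed unit returns 3.4 × 3.45 / 11 = 1.0664 per unit of net cost to the contributor — now above 1 — so contributing fully is weakly dominant for every player.
At the Nash equilibrium everyone contributes 35. Group total payoff = 3.4 × 3.45 × 385 = 4516.05.

4516.05 dollars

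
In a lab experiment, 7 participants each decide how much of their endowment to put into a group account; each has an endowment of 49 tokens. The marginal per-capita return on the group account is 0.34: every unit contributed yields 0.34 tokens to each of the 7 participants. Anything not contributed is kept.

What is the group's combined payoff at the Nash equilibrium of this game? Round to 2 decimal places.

The private return per contributed unit is 0.34 < 1, so contributing 0 is dominant for every player. At the Nash equilibrium everyone keeps their 49, and the group total is 7 × 49 = 343.

343.00 tokens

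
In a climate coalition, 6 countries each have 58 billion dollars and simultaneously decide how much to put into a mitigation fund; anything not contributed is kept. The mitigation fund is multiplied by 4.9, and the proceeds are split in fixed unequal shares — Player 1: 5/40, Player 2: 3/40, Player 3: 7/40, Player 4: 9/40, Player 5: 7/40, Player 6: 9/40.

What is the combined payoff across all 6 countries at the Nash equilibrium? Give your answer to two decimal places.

For player j, contributing a unit is worthwhile iff 4.9 × (j's share) ≥ 1, i.e. iff j's share is at least 0.2041.
Player 4 and Player 6 clear that bar, contributing 58 each; the remaining 4 contribute 0. Total contributed: 116.
The mitigation fund pays out 4.9 × 116 = 568.40 in total (split across the unequal shares, but the aggregate is all that matters for the group sum).
The 4 free-riders keep 58 each, adding 232. Group total = 232 + 568.40 = 800.40.

800.40 billion dollars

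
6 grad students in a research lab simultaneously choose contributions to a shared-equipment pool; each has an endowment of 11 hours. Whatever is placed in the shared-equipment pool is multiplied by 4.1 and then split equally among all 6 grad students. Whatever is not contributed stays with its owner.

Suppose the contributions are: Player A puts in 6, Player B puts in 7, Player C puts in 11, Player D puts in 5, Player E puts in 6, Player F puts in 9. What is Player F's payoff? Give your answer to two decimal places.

32.07 hours

Total contributed: 6 + 7 + 11 + 5 + 6 + 9 = 44.
Each receives 4.1 × 44 / 6 = 30.07 from the shared-equipment pool.
Player F keeps 11 − 9 = 2, so Player F's payoff is 2 + 30.07 = 32.07.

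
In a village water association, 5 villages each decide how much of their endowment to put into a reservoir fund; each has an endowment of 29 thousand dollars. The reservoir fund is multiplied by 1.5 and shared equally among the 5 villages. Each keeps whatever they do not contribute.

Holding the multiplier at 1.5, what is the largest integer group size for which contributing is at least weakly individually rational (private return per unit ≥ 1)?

Private return per unit is 1.5/(group size), which is ≥ 1 whenever the group size is ≤ 1.5.
The largest such integer is 1.

1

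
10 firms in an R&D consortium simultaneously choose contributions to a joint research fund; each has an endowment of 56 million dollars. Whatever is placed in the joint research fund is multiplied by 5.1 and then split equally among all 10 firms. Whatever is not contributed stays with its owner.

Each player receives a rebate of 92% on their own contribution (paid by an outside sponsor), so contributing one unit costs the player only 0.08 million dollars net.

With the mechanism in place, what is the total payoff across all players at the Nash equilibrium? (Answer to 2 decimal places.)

With the mechanism, a contributed unit returns (5.1/10) / 0.08 = 6.3750 per unit of net cost to the contributor — now above 1 — so contributing fully is weakly dominant for every player.
At the Nash equilibrium everyone contributes 56. Group total payoff = 10 × (56 × 0.92 + 5.1 × 56) = 3371.20.

3371.20 million dollars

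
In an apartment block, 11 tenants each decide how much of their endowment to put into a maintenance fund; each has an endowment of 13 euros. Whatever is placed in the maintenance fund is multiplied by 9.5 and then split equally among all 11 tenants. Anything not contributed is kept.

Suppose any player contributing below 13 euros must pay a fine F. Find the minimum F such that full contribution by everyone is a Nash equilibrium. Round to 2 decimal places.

Given the others contribute fully, the best deviation is to contribute 0 (any partial contribution still incurs the fine and gives up units whose private return 0.8636 is below 1).
Deviating from 13 to 0 saves 13 euros but forfeits the deviator's share of the drop in the maintenance fund: 9.5/11 × 13 = 11.23.
So the deviation gain is 13 − 11.23 = 1.77, and the fine must be at least 1.77 euros to wipe it out.

1.77 euros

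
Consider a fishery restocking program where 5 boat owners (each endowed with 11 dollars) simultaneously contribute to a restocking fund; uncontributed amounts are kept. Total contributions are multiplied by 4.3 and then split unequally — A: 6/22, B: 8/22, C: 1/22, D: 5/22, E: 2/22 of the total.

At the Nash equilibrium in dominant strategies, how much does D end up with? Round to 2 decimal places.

32.50 dollars

For player j, contributing a unit is worthwhile iff 4.3 × (j's share) ≥ 1, i.e. iff j's share is at least 0.2326.
The shares above 0.2326 belong to A and B, contributing 11 each; the remaining 3 contribute 0. Total contributed: 22.
D keeps 11 and receives 4.3 × 22 × 5/22 = 21.50 from the restocking fund, for a payoff of 32.50.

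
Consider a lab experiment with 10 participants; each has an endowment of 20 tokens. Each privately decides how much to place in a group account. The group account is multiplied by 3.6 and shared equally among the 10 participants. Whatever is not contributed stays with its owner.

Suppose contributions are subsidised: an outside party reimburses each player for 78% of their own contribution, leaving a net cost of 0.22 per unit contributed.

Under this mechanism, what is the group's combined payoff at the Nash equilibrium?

876.00 tokens

Under the mechanism each unit contributed yields (3.6/10) / 0.22 = 1.6364 back to its contributor per unit of net cost, which exceeds 1, making full contribution the dominant choice for everyone.
At the Nash equilibrium everyone contributes 20. Group total payoff = 10 × (20 × 0.78 + 3.6 × 20) = 876.00.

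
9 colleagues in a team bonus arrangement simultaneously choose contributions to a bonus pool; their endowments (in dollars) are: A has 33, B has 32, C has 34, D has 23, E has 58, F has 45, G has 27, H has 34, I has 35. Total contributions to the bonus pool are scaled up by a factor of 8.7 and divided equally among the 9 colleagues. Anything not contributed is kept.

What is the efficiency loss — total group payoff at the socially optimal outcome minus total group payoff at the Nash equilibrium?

2471.70 dollars

The private return per contributed unit is 8.7/9 = 0.9667 < 1 for every player regardless of endowment, so the Nash equilibrium is zero contribution and the group total is Σ E_j = 33 + 32 + 34 + 23 + 58 + 45 + 27 + 34 + 35 = 321.
Each contributed unit returns 8.700 to the group, so the social optimum is full contribution by everyone: group total = 8.700 × 321 = 2792.70.
Efficiency loss = (8.700 − 1) × 321 = 2471.70.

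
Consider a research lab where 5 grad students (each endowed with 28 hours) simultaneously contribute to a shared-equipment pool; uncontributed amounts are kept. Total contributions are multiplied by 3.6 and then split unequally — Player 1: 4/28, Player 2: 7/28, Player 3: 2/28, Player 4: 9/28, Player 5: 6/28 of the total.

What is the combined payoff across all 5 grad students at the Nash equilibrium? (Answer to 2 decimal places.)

A player with share s gets back 3.6·s per unit contributed, so full contribution is dominant for anyone with s > 1/3.6 = 0.2778 and zero contribution is dominant for anyone below.
Only Player 4 (9/28) clears that bar, contributing 28; the remaining 4 contribute 0. Total contributed: 28.
The shared-equipment pool pays out 3.6 × 28 = 100.80 in total (split across the unequal shares, but the aggregate is all that matters for the group sum).
The 4 free-riders keep 28 each, adding 112. Group total = 112 + 100.80 = 212.80.

212.80 hours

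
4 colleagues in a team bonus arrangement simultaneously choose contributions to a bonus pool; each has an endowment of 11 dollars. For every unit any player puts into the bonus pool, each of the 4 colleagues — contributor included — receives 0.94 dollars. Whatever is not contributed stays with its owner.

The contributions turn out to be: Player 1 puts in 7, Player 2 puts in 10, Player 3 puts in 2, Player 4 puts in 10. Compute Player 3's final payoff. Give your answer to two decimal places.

36.26 dollars

Total contributed: 7 + 10 + 2 + 10 = 29.
Each receives 0.94 × 29 = 27.26 from the bonus pool.
Player 3 keeps 11 − 2 = 9, so Player 3's payoff is 9 + 27.26 = 36.26.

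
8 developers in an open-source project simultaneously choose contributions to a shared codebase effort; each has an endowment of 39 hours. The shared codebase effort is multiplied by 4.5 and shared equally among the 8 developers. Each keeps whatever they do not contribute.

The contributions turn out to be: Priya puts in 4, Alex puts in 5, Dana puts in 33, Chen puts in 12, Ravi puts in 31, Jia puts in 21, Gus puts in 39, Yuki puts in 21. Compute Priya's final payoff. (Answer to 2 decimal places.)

128.38 hours

Total contributed: 4 + 5 + 33 + 12 + 31 + 21 + 39 + 21 = 166.
Each receives 4.5 × 166 / 8 = 93.38 from the shared codebase effort.
Priya keeps 39 − 4 = 35, so Priya's payoff is 35 + 93.38 = 128.38.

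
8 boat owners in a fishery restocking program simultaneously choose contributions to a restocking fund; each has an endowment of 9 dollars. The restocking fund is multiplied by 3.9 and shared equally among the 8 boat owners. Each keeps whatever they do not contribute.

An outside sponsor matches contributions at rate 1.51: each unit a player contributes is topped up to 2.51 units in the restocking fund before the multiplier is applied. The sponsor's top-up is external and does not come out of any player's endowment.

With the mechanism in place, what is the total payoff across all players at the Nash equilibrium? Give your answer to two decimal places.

704.81 dollars

The effective private return per unit is now 3.9 × 2.51 / 8 = 1.2236 > 1, so every player's dominant strategy flips to full contribution.
At the Nash equilibrium everyone contributes 9. Group total payoff = 3.9 × 2.51 × 72 = 704.81.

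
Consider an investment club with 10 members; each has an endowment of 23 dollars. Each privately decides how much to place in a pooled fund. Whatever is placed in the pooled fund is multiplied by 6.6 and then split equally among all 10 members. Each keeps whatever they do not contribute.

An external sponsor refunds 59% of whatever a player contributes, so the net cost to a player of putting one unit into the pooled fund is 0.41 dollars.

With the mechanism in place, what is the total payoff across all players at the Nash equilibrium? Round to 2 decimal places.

1653.70 dollars

Under the mechanism each unit contributed yields (6.6/10) / 0.41 = 1.6098 back to its contributor per unit of net cost, which exceeds 1, making full contribution the dominant choice for everyone.
So the Nash equilibrium is full contribution by all 10; the group earns 10 × (23 × 0.59 + 6.6 × 23) = 1653.70.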